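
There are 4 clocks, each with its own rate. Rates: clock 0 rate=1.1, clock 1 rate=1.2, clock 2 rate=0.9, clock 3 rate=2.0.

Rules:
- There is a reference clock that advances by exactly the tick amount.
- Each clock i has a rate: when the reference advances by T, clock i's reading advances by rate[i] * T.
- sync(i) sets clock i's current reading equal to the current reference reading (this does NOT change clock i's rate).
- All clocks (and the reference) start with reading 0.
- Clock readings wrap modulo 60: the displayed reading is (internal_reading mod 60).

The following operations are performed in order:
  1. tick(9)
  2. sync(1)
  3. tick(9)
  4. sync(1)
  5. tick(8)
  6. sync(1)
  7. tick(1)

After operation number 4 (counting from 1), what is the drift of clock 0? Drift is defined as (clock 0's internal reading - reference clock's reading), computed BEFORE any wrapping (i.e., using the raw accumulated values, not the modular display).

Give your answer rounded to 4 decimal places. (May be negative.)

Answer: 1.8000

Derivation:
After op 1 tick(9): ref=9.0000 raw=[9.9000 10.8000 8.1000 18.0000]
After op 2 sync(1): ref=9.0000 raw=[9.9000 9.0000 8.1000 18.0000]
After op 3 tick(9): ref=18.0000 raw=[19.8000 19.8000 16.2000 36.0000]
After op 4 sync(1): ref=18.0000 raw=[19.8000 18.0000 16.2000 36.0000]
Drift of clock 0 after op 4: 19.8000 - 18.0000 = 1.8000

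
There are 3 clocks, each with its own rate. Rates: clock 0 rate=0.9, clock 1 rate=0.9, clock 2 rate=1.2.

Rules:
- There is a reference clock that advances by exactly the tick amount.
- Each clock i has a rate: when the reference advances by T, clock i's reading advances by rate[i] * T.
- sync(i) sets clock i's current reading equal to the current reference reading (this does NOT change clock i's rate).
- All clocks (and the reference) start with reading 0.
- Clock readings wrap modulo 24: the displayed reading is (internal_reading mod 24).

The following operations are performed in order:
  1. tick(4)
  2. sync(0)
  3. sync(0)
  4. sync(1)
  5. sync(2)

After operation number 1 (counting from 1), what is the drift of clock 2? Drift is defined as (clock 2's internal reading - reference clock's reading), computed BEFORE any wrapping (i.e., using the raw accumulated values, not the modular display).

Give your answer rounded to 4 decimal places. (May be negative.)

Answer: 0.8000

Derivation:
After op 1 tick(4): ref=4.0000 raw=[3.6000 3.6000 4.8000]
Drift of clock 2 after op 1: 4.8000 - 4.0000 = 0.8000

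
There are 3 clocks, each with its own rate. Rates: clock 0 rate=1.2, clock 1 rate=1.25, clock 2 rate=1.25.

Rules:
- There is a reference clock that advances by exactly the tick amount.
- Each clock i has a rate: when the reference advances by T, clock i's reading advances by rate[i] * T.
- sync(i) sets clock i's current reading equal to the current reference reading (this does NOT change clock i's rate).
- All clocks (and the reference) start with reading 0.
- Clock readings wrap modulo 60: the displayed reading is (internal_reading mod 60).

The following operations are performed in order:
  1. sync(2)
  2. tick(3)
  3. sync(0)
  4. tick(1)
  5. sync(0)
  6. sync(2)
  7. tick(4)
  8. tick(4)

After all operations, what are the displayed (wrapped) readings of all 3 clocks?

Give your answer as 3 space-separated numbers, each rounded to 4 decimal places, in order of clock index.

After op 1 sync(2): ref=0.0000 raw=[0.0000 0.0000 0.0000]
After op 2 tick(3): ref=3.0000 raw=[3.6000 3.7500 3.7500]
After op 3 sync(0): ref=3.0000 raw=[3.0000 3.7500 3.7500]
After op 4 tick(1): ref=4.0000 raw=[4.2000 5.0000 5.0000]
After op 5 sync(0): ref=4.0000 raw=[4.0000 5.0000 5.0000]
After op 6 sync(2): ref=4.0000 raw=[4.0000 5.0000 4.0000]
After op 7 tick(4): ref=8.0000 raw=[8.8000 10.0000 9.0000]
After op 8 tick(4): ref=12.0000 raw=[13.6000 15.0000 14.0000]
Wrap final raw readings (mod 60): 13.6000 mod 60 = 13.6000; 15.0000 mod 60 = 15.0000; 14.0000 mod 60 = 14.0000

Answer: 13.6000 15.0000 14.0000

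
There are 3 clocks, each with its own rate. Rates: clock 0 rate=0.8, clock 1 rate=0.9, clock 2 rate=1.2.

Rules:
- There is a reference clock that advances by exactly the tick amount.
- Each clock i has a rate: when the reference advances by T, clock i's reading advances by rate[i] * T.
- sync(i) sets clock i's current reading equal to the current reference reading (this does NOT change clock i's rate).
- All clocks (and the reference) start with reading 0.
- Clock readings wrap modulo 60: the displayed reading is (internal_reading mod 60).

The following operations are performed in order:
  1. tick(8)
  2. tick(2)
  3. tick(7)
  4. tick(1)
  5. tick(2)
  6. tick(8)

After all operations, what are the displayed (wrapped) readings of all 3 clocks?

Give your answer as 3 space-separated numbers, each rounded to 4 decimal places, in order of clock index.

After op 1 tick(8): ref=8.0000 raw=[6.4000 7.2000 9.6000]
After op 2 tick(2): ref=10.0000 raw=[8.0000 9.0000 12.0000]
After op 3 tick(7): ref=17.0000 raw=[13.6000 15.3000 20.4000]
After op 4 tick(1): ref=18.0000 raw=[14.4000 16.2000 21.6000]
After op 5 tick(2): ref=20.0000 raw=[16.0000 18.0000 24.0000]
After op 6 tick(8): ref=28.0000 raw=[22.4000 25.2000 33.6000]
Wrap final raw readings (mod 60): 22.4000 mod 60 = 22.4000; 25.2000 mod 60 = 25.2000; 33.6000 mod 60 = 33.6000

Answer: 22.4000 25.2000 33.6000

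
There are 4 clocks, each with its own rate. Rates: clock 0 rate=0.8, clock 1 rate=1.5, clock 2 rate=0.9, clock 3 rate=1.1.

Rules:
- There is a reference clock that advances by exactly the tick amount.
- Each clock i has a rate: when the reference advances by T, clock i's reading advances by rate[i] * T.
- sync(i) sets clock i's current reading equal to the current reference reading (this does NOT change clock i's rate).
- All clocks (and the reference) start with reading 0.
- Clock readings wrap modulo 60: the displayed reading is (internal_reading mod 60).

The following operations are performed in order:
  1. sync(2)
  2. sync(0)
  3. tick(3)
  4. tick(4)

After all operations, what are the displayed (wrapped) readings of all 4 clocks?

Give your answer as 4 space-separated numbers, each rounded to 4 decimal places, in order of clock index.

After op 1 sync(2): ref=0.0000 raw=[0.0000 0.0000 0.0000 0.0000]
After op 2 sync(0): ref=0.0000 raw=[0.0000 0.0000 0.0000 0.0000]
After op 3 tick(3): ref=3.0000 raw=[2.4000 4.5000 2.7000 3.3000]
After op 4 tick(4): ref=7.0000 raw=[5.6000 10.5000 6.3000 7.7000]
Wrap final raw readings (mod 60): 5.6000 mod 60 = 5.6000; 10.5000 mod 60 = 10.5000; 6.3000 mod 60 = 6.3000; 7.7000 mod 60 = 7.7000

Answer: 5.6000 10.5000 6.3000 7.7000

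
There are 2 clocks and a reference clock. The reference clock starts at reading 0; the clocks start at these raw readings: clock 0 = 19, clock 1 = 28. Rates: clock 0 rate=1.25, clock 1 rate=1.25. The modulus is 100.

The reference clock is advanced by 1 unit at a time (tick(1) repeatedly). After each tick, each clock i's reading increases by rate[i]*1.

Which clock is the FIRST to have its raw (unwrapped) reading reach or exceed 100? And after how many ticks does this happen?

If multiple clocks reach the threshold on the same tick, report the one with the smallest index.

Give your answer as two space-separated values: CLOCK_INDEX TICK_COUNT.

clock 0: start=19, rate=1.25, needs 100-19 = 81; ticks = ceil(81/1.25) = ceil(64.8000) = 65; reading at tick 65 = 19 + 1.25*65 = 100.2500
clock 1: start=28, rate=1.25, needs 100-28 = 72; ticks = ceil(72/1.25) = ceil(57.6000) = 58; reading at tick 58 = 28 + 1.25*58 = 100.5000
Minimum tick count = 58; winners = [1]; smallest index = 1

Answer: 1 58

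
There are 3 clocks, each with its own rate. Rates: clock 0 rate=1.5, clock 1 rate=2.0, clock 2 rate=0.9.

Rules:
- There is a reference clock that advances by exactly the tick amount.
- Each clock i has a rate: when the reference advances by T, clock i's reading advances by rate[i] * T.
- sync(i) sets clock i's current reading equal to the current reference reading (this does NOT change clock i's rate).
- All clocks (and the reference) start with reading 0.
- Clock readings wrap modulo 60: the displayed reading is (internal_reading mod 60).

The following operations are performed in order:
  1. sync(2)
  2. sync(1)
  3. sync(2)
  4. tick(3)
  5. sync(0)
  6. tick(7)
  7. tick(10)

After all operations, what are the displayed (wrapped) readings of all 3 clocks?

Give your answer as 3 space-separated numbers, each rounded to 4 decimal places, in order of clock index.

Answer: 28.5000 40.0000 18.0000

Derivation:
After op 1 sync(2): ref=0.0000 raw=[0.0000 0.0000 0.0000]
After op 2 sync(1): ref=0.0000 raw=[0.0000 0.0000 0.0000]
After op 3 sync(2): ref=0.0000 raw=[0.0000 0.0000 0.0000]
After op 4 tick(3): ref=3.0000 raw=[4.5000 6.0000 2.7000]
After op 5 sync(0): ref=3.0000 raw=[3.0000 6.0000 2.7000]
After op 6 tick(7): ref=10.0000 raw=[13.5000 20.0000 9.0000]
After op 7 tick(10): ref=20.0000 raw=[28.5000 40.0000 18.0000]
Wrap final raw readings (mod 60): 28.5000 mod 60 = 28.5000; 40.0000 mod 60 = 40.0000; 18.0000 mod 60 = 18.0000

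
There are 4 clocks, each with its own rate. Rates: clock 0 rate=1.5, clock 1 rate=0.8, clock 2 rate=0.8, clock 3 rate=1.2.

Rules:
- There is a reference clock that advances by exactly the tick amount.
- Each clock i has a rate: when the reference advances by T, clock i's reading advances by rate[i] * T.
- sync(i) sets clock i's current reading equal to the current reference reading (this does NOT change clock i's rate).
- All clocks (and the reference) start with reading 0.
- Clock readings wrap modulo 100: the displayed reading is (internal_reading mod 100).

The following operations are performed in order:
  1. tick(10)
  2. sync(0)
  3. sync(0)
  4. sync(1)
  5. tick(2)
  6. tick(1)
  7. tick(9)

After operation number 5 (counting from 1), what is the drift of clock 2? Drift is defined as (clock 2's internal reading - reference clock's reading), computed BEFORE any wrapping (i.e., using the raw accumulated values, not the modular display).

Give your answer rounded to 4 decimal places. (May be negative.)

After op 1 tick(10): ref=10.0000 raw=[15.0000 8.0000 8.0000 12.0000]
After op 2 sync(0): ref=10.0000 raw=[10.0000 8.0000 8.0000 12.0000]
After op 3 sync(0): ref=10.0000 raw=[10.0000 8.0000 8.0000 12.0000]
After op 4 sync(1): ref=10.0000 raw=[10.0000 10.0000 8.0000 12.0000]
After op 5 tick(2): ref=12.0000 raw=[13.0000 11.6000 9.6000 14.4000]
Drift of clock 2 after op 5: 9.6000 - 12.0000 = -2.4000

Answer: -2.4000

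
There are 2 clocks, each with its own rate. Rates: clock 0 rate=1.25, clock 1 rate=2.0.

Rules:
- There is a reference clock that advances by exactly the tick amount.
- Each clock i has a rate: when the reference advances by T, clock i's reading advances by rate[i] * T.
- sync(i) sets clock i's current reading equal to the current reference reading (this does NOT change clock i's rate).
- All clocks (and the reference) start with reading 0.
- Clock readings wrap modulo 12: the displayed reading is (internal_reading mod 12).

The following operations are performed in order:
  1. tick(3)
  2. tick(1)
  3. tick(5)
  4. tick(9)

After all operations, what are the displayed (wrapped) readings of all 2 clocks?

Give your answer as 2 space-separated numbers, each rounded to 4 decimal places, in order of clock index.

Answer: 10.5000 0.0000

Derivation:
After op 1 tick(3): ref=3.0000 raw=[3.7500 6.0000]
After op 2 tick(1): ref=4.0000 raw=[5.0000 8.0000]
After op 3 tick(5): ref=9.0000 raw=[11.2500 18.0000]
After op 4 tick(9): ref=18.0000 raw=[22.5000 36.0000]
Wrap final raw readings (mod 12): 22.5000 mod 12 = 10.5000; 36.0000 mod 12 = 0.0000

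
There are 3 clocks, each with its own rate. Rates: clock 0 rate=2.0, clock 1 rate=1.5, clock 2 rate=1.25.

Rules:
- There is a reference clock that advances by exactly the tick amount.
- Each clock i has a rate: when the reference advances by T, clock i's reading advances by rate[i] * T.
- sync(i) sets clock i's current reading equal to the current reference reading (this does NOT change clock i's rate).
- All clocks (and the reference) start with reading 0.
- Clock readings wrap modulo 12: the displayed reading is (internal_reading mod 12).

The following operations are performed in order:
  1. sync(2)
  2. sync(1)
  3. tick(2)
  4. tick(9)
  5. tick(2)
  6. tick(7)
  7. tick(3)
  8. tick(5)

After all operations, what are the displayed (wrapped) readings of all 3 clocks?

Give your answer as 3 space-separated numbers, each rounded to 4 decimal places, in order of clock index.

After op 1 sync(2): ref=0.0000 raw=[0.0000 0.0000 0.0000]
After op 2 sync(1): ref=0.0000 raw=[0.0000 0.0000 0.0000]
After op 3 tick(2): ref=2.0000 raw=[4.0000 3.0000 2.5000]
After op 4 tick(9): ref=11.0000 raw=[22.0000 16.5000 13.7500]
After op 5 tick(2): ref=13.0000 raw=[26.0000 19.5000 16.2500]
After op 6 tick(7): ref=20.0000 raw=[40.0000 30.0000 25.0000]
After op 7 tick(3): ref=23.0000 raw=[46.0000 34.5000 28.7500]
After op 8 tick(5): ref=28.0000 raw=[56.0000 42.0000 35.0000]
Wrap final raw readings (mod 12): 56.0000 mod 12 = 8.0000; 42.0000 mod 12 = 6.0000; 35.0000 mod 12 = 11.0000

Answer: 8.0000 6.0000 11.0000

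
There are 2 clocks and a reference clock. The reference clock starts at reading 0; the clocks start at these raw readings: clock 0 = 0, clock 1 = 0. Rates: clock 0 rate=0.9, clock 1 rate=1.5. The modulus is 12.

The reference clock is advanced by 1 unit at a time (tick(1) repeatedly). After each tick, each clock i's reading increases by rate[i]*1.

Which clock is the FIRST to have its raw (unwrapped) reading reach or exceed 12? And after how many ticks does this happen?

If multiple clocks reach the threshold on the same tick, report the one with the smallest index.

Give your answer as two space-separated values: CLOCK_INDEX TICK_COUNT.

Answer: 1 8

Derivation:
clock 0: start=0, rate=0.9, needs 12-0 = 12; ticks = ceil(12/0.9) = ceil(13.3333) = 14; reading at tick 14 = 0 + 0.9*14 = 12.6000
clock 1: start=0, rate=1.5, needs 12-0 = 12; ticks = ceil(12/1.5) = ceil(8.0000) = 8; reading at tick 8 = 0 + 1.5*8 = 12.0000
Minimum tick count = 8; winners = [1]; smallest index = 1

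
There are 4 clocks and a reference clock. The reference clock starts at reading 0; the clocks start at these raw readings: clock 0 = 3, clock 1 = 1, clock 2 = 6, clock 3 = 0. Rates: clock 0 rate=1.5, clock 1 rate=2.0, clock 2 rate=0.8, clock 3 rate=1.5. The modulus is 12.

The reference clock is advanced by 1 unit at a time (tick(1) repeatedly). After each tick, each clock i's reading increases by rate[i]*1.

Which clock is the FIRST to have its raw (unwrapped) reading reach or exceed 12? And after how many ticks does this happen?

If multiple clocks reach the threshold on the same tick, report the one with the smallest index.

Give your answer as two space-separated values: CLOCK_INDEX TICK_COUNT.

Answer: 0 6

Derivation:
clock 0: start=3, rate=1.5, needs 12-3 = 9; ticks = ceil(9/1.5) = ceil(6.0000) = 6; reading at tick 6 = 3 + 1.5*6 = 12.0000
clock 1: start=1, rate=2.0, needs 12-1 = 11; ticks = ceil(11/2.0) = ceil(5.5000) = 6; reading at tick 6 = 1 + 2.0*6 = 13.0000
clock 2: start=6, rate=0.8, needs 12-6 = 6; ticks = ceil(6/0.8) = ceil(7.5000) = 8; reading at tick 8 = 6 + 0.8*8 = 12.4000
clock 3: start=0, rate=1.5, needs 12-0 = 12; ticks = ceil(12/1.5) = ceil(8.0000) = 8; reading at tick 8 = 0 + 1.5*8 = 12.0000
Minimum tick count = 6; winners = [0, 1]; smallest index = 0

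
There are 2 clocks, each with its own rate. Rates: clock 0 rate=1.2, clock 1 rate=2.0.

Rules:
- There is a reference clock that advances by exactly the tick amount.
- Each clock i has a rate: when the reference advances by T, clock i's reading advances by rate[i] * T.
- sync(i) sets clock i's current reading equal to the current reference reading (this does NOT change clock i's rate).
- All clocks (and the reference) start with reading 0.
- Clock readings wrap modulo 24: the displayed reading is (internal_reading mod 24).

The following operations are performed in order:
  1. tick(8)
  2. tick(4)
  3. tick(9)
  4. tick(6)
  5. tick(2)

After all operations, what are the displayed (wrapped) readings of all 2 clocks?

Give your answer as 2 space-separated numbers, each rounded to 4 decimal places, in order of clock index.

Answer: 10.8000 10.0000

Derivation:
After op 1 tick(8): ref=8.0000 raw=[9.6000 16.0000]
After op 2 tick(4): ref=12.0000 raw=[14.4000 24.0000]
After op 3 tick(9): ref=21.0000 raw=[25.2000 42.0000]
After op 4 tick(6): ref=27.0000 raw=[32.4000 54.0000]
After op 5 tick(2): ref=29.0000 raw=[34.8000 58.0000]
Wrap final raw readings (mod 24): 34.8000 mod 24 = 10.8000; 58.0000 mod 24 = 10.0000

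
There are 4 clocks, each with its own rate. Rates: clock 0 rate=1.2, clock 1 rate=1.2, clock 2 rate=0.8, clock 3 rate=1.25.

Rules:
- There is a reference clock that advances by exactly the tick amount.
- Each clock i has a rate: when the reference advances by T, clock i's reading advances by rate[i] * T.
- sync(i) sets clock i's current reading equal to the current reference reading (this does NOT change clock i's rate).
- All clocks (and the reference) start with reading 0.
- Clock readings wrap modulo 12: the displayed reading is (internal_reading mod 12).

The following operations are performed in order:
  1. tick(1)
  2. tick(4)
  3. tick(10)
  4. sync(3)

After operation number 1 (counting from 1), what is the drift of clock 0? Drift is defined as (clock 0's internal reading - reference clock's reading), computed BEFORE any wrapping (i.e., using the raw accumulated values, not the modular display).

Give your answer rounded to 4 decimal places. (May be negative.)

Answer: 0.2000

Derivation:
After op 1 tick(1): ref=1.0000 raw=[1.2000 1.2000 0.8000 1.2500]
Drift of clock 0 after op 1: 1.2000 - 1.0000 = 0.2000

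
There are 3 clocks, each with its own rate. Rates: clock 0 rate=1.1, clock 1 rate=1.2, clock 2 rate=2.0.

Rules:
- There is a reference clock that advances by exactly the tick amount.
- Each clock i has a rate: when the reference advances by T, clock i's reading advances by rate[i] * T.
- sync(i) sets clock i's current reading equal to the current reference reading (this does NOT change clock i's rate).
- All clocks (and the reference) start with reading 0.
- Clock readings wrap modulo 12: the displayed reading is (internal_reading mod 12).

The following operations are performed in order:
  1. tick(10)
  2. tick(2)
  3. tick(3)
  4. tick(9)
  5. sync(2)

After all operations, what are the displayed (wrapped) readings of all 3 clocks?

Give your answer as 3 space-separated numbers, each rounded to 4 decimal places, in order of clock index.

Answer: 2.4000 4.8000 0.0000

Derivation:
After op 1 tick(10): ref=10.0000 raw=[11.0000 12.0000 20.0000]
After op 2 tick(2): ref=12.0000 raw=[13.2000 14.4000 24.0000]
After op 3 tick(3): ref=15.0000 raw=[16.5000 18.0000 30.0000]
After op 4 tick(9): ref=24.0000 raw=[26.4000 28.8000 48.0000]
After op 5 sync(2): ref=24.0000 raw=[26.4000 28.8000 24.0000]
Wrap final raw readings (mod 12): 26.4000 mod 12 = 2.4000; 28.8000 mod 12 = 4.8000; 24.0000 mod 12 = 0.0000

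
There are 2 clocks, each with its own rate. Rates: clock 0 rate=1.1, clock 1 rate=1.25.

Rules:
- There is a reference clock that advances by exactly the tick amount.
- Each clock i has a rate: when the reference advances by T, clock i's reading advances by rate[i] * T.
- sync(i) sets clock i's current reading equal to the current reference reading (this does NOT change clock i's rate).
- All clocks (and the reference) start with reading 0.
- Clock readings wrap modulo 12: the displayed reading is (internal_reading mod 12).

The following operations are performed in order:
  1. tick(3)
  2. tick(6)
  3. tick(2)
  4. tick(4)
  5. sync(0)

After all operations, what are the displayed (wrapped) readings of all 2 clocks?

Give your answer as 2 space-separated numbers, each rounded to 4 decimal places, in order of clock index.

Answer: 3.0000 6.7500

Derivation:
After op 1 tick(3): ref=3.0000 raw=[3.3000 3.7500]
After op 2 tick(6): ref=9.0000 raw=[9.9000 11.2500]
After op 3 tick(2): ref=11.0000 raw=[12.1000 13.7500]
After op 4 tick(4): ref=15.0000 raw=[16.5000 18.7500]
After op 5 sync(0): ref=15.0000 raw=[15.0000 18.7500]
Wrap final raw readings (mod 12): 15.0000 mod 12 = 3.0000; 18.7500 mod 12 = 6.7500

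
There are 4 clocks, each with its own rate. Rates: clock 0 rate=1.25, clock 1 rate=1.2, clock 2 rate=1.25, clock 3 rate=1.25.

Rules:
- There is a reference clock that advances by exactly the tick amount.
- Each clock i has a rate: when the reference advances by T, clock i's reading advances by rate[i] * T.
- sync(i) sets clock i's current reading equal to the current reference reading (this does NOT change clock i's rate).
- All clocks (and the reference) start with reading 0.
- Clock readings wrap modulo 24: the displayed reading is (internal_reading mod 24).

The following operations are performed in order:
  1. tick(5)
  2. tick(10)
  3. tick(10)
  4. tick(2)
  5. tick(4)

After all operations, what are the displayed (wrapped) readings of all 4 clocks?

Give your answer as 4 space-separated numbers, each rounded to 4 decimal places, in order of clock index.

After op 1 tick(5): ref=5.0000 raw=[6.2500 6.0000 6.2500 6.2500]
After op 2 tick(10): ref=15.0000 raw=[18.7500 18.0000 18.7500 18.7500]
After op 3 tick(10): ref=25.0000 raw=[31.2500 30.0000 31.2500 31.2500]
After op 4 tick(2): ref=27.0000 raw=[33.7500 32.4000 33.7500 33.7500]
After op 5 tick(4): ref=31.0000 raw=[38.7500 37.2000 38.7500 38.7500]
Wrap final raw readings (mod 24): 38.7500 mod 24 = 14.7500; 37.2000 mod 24 = 13.2000; 38.7500 mod 24 = 14.7500; 38.7500 mod 24 = 14.7500

Answer: 14.7500 13.2000 14.7500 14.7500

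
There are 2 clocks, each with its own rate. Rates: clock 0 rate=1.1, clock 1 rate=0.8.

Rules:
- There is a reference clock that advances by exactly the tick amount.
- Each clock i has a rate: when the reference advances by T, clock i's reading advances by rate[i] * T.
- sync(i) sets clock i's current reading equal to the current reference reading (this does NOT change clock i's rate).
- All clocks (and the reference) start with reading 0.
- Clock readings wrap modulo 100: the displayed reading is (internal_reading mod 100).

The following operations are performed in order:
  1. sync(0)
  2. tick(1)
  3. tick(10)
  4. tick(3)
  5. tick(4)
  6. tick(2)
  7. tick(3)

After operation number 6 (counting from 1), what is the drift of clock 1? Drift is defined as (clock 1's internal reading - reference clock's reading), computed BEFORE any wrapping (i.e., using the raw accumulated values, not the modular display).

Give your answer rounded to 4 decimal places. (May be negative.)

After op 1 sync(0): ref=0.0000 raw=[0.0000 0.0000]
After op 2 tick(1): ref=1.0000 raw=[1.1000 0.8000]
After op 3 tick(10): ref=11.0000 raw=[12.1000 8.8000]
After op 4 tick(3): ref=14.0000 raw=[15.4000 11.2000]
After op 5 tick(4): ref=18.0000 raw=[19.8000 14.4000]
After op 6 tick(2): ref=20.0000 raw=[22.0000 16.0000]
Drift of clock 1 after op 6: 16.0000 - 20.0000 = -4.0000

Answer: -4.0000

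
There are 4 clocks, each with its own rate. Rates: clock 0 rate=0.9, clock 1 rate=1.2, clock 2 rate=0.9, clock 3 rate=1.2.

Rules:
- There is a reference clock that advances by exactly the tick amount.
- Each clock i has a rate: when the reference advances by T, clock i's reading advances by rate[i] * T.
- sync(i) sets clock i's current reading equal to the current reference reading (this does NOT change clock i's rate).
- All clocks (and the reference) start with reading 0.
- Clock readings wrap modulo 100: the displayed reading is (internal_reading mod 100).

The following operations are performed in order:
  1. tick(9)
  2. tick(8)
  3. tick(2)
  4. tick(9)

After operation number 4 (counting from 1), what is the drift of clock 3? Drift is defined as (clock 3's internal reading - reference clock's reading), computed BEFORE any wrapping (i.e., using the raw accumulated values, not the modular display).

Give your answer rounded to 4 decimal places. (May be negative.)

After op 1 tick(9): ref=9.0000 raw=[8.1000 10.8000 8.1000 10.8000]
After op 2 tick(8): ref=17.0000 raw=[15.3000 20.4000 15.3000 20.4000]
After op 3 tick(2): ref=19.0000 raw=[17.1000 22.8000 17.1000 22.8000]
After op 4 tick(9): ref=28.0000 raw=[25.2000 33.6000 25.2000 33.6000]
Drift of clock 3 after op 4: 33.6000 - 28.0000 = 5.6000

Answer: 5.6000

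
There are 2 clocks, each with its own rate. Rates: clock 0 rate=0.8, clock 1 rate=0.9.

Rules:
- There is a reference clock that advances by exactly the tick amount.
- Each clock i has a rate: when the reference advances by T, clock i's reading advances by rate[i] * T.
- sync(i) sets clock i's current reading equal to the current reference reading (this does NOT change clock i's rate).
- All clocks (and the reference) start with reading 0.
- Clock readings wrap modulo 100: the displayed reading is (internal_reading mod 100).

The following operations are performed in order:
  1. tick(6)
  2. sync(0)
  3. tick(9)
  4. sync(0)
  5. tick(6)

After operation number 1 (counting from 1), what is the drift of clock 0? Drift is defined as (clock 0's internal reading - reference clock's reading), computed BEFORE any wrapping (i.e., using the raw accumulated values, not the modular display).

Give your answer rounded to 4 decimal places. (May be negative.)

After op 1 tick(6): ref=6.0000 raw=[4.8000 5.4000]
Drift of clock 0 after op 1: 4.8000 - 6.0000 = -1.2000

Answer: -1.2000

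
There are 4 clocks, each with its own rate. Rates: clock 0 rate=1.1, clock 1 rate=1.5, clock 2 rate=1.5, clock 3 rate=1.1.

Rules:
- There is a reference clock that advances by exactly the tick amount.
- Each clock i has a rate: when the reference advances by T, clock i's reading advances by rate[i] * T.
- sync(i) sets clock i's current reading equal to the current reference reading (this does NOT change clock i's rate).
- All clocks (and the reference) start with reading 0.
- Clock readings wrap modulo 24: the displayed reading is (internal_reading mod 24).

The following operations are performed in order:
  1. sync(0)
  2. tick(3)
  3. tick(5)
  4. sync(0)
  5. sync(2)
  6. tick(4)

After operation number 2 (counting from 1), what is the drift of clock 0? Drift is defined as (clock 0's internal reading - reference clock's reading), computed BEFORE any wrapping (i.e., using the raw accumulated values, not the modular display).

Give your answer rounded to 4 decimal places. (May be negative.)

Answer: 0.3000

Derivation:
After op 1 sync(0): ref=0.0000 raw=[0.0000 0.0000 0.0000 0.0000]
After op 2 tick(3): ref=3.0000 raw=[3.3000 4.5000 4.5000 3.3000]
Drift of clock 0 after op 2: 3.3000 - 3.0000 = 0.3000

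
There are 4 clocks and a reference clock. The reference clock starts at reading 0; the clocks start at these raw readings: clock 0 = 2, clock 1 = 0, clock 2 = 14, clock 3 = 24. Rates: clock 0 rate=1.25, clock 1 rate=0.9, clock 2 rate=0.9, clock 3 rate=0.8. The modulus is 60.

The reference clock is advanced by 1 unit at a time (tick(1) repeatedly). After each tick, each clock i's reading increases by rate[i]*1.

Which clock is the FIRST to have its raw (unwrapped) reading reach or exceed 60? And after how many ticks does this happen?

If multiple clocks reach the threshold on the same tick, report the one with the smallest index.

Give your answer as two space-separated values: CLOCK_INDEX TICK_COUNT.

Answer: 3 45

Derivation:
clock 0: start=2, rate=1.25, needs 60-2 = 58; ticks = ceil(58/1.25) = ceil(46.4000) = 47; reading at tick 47 = 2 + 1.25*47 = 60.7500
clock 1: start=0, rate=0.9, needs 60-0 = 60; ticks = ceil(60/0.9) = ceil(66.6667) = 67; reading at tick 67 = 0 + 0.9*67 = 60.3000
clock 2: start=14, rate=0.9, needs 60-14 = 46; ticks = ceil(46/0.9) = ceil(51.1111) = 52; reading at tick 52 = 14 + 0.9*52 = 60.8000
clock 3: start=24, rate=0.8, needs 60-24 = 36; ticks = ceil(36/0.8) = ceil(45.0000) = 45; reading at tick 45 = 24 + 0.8*45 = 60.0000
Minimum tick count = 45; winners = [3]; smallest index = 3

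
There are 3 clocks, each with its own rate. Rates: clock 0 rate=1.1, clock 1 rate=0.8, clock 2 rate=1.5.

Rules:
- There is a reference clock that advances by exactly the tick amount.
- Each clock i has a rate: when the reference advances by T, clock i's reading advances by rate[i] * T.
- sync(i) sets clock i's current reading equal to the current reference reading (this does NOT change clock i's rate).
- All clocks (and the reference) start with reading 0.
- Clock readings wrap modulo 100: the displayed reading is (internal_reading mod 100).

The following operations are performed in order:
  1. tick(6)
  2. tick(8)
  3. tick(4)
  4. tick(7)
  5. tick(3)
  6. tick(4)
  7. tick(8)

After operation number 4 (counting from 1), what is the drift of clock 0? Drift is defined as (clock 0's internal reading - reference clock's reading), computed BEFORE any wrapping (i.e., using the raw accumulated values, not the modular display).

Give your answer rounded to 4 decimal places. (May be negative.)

After op 1 tick(6): ref=6.0000 raw=[6.6000 4.8000 9.0000]
After op 2 tick(8): ref=14.0000 raw=[15.4000 11.2000 21.0000]
After op 3 tick(4): ref=18.0000 raw=[19.8000 14.4000 27.0000]
After op 4 tick(7): ref=25.0000 raw=[27.5000 20.0000 37.5000]
Drift of clock 0 after op 4: 27.5000 - 25.0000 = 2.5000

Answer: 2.5000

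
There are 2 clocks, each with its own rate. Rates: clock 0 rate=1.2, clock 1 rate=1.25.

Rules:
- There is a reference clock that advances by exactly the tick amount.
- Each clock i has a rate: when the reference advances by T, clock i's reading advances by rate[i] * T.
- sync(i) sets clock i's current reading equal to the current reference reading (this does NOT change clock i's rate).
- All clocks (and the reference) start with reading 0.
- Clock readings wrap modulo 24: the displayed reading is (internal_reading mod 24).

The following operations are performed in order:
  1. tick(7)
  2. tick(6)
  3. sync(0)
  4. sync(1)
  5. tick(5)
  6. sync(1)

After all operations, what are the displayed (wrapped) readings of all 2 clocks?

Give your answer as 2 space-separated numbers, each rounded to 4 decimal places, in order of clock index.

After op 1 tick(7): ref=7.0000 raw=[8.4000 8.7500]
After op 2 tick(6): ref=13.0000 raw=[15.6000 16.2500]
After op 3 sync(0): ref=13.0000 raw=[13.0000 16.2500]
After op 4 sync(1): ref=13.0000 raw=[13.0000 13.0000]
After op 5 tick(5): ref=18.0000 raw=[19.0000 19.2500]
After op 6 sync(1): ref=18.0000 raw=[19.0000 18.0000]
Wrap final raw readings (mod 24): 19.0000 mod 24 = 19.0000; 18.0000 mod 24 = 18.0000

Answer: 19.0000 18.0000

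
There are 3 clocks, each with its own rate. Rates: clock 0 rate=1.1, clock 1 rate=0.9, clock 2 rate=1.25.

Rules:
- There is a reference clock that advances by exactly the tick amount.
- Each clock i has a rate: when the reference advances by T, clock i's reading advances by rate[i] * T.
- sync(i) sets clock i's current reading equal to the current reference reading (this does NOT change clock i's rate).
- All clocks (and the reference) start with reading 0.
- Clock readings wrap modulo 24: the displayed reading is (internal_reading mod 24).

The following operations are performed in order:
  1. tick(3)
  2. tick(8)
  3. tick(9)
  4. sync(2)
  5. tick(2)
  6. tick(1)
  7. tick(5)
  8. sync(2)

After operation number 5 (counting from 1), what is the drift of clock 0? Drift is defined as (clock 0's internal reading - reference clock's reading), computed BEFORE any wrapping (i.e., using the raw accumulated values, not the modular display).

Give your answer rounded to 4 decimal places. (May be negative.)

Answer: 2.2000

Derivation:
After op 1 tick(3): ref=3.0000 raw=[3.3000 2.7000 3.7500]
After op 2 tick(8): ref=11.0000 raw=[12.1000 9.9000 13.7500]
After op 3 tick(9): ref=20.0000 raw=[22.0000 18.0000 25.0000]
After op 4 sync(2): ref=20.0000 raw=[22.0000 18.0000 20.0000]
After op 5 tick(2): ref=22.0000 raw=[24.2000 19.8000 22.5000]
Drift of clock 0 after op 5: 24.2000 - 22.0000 = 2.2000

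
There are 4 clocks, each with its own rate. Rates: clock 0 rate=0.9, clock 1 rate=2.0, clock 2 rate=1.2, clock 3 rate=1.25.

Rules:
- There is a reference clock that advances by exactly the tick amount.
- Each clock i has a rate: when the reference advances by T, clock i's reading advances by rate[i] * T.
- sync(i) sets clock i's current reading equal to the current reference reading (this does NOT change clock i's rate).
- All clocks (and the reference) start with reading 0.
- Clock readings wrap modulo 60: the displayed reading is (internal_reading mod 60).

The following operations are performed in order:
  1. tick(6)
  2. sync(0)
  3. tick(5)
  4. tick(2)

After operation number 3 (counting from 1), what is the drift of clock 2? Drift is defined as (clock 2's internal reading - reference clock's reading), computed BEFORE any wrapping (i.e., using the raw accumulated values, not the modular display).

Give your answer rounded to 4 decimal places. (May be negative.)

Answer: 2.2000

Derivation:
After op 1 tick(6): ref=6.0000 raw=[5.4000 12.0000 7.2000 7.5000]
After op 2 sync(0): ref=6.0000 raw=[6.0000 12.0000 7.2000 7.5000]
After op 3 tick(5): ref=11.0000 raw=[10.5000 22.0000 13.2000 13.7500]
Drift of clock 2 after op 3: 13.2000 - 11.0000 = 2.2000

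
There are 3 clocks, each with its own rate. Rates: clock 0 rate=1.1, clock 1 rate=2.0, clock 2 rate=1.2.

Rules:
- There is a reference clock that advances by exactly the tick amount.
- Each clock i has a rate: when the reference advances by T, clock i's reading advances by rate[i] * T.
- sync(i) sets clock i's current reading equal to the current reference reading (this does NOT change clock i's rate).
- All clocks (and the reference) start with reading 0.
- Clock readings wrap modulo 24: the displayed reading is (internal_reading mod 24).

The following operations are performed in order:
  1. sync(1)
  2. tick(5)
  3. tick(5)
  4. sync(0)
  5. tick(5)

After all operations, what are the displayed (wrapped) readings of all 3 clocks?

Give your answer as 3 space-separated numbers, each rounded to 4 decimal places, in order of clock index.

After op 1 sync(1): ref=0.0000 raw=[0.0000 0.0000 0.0000]
After op 2 tick(5): ref=5.0000 raw=[5.5000 10.0000 6.0000]
After op 3 tick(5): ref=10.0000 raw=[11.0000 20.0000 12.0000]
After op 4 sync(0): ref=10.0000 raw=[10.0000 20.0000 12.0000]
After op 5 tick(5): ref=15.0000 raw=[15.5000 30.0000 18.0000]
Wrap final raw readings (mod 24): 15.5000 mod 24 = 15.5000; 30.0000 mod 24 = 6.0000; 18.0000 mod 24 = 18.0000

Answer: 15.5000 6.0000 18.0000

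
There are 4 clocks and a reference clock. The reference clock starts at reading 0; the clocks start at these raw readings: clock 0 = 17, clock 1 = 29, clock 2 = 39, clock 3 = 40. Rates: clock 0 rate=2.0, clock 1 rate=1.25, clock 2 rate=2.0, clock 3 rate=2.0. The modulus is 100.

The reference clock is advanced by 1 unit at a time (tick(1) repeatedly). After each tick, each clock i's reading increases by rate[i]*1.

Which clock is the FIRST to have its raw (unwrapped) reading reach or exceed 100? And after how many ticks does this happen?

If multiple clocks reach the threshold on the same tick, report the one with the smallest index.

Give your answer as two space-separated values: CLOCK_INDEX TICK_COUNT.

Answer: 3 30

Derivation:
clock 0: start=17, rate=2.0, needs 100-17 = 83; ticks = ceil(83/2.0) = ceil(41.5000) = 42; reading at tick 42 = 17 + 2.0*42 = 101.0000
clock 1: start=29, rate=1.25, needs 100-29 = 71; ticks = ceil(71/1.25) = ceil(56.8000) = 57; reading at tick 57 = 29 + 1.25*57 = 100.2500
clock 2: start=39, rate=2.0, needs 100-39 = 61; ticks = ceil(61/2.0) = ceil(30.5000) = 31; reading at tick 31 = 39 + 2.0*31 = 101.0000
clock 3: start=40, rate=2.0, needs 100-40 = 60; ticks = ceil(60/2.0) = ceil(30.0000) = 30; reading at tick 30 = 40 + 2.0*30 = 100.0000
Minimum tick count = 30; winners = [3]; smallest index = 3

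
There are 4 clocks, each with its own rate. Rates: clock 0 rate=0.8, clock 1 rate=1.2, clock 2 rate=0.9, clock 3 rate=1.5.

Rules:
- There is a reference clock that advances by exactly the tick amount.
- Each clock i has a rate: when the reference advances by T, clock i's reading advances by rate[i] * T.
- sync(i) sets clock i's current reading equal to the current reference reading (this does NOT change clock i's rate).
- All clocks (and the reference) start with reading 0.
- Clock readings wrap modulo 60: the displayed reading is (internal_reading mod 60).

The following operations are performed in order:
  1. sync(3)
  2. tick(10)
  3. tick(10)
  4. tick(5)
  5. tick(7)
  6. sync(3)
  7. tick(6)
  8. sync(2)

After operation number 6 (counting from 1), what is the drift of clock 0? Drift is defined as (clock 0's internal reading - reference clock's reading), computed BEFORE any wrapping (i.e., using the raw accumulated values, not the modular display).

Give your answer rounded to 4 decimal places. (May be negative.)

Answer: -6.4000

Derivation:
After op 1 sync(3): ref=0.0000 raw=[0.0000 0.0000 0.0000 0.0000]
After op 2 tick(10): ref=10.0000 raw=[8.0000 12.0000 9.0000 15.0000]
After op 3 tick(10): ref=20.0000 raw=[16.0000 24.0000 18.0000 30.0000]
After op 4 tick(5): ref=25.0000 raw=[20.0000 30.0000 22.5000 37.5000]
After op 5 tick(7): ref=32.0000 raw=[25.6000 38.4000 28.8000 48.0000]
After op 6 sync(3): ref=32.0000 raw=[25.6000 38.4000 28.8000 32.0000]
Drift of clock 0 after op 6: 25.6000 - 32.0000 = -6.4000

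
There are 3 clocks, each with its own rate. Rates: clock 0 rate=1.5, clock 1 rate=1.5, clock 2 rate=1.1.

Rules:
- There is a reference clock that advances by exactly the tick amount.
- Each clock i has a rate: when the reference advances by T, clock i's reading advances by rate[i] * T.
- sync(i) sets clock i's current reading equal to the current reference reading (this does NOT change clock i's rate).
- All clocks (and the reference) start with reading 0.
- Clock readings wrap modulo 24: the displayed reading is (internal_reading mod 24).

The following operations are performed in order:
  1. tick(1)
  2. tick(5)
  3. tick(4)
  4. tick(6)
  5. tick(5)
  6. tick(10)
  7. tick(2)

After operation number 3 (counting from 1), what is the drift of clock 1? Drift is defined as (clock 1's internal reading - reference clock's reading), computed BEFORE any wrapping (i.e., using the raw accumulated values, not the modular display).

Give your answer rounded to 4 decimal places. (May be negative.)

After op 1 tick(1): ref=1.0000 raw=[1.5000 1.5000 1.1000]
After op 2 tick(5): ref=6.0000 raw=[9.0000 9.0000 6.6000]
After op 3 tick(4): ref=10.0000 raw=[15.0000 15.0000 11.0000]
Drift of clock 1 after op 3: 15.0000 - 10.0000 = 5.0000

Answer: 5.0000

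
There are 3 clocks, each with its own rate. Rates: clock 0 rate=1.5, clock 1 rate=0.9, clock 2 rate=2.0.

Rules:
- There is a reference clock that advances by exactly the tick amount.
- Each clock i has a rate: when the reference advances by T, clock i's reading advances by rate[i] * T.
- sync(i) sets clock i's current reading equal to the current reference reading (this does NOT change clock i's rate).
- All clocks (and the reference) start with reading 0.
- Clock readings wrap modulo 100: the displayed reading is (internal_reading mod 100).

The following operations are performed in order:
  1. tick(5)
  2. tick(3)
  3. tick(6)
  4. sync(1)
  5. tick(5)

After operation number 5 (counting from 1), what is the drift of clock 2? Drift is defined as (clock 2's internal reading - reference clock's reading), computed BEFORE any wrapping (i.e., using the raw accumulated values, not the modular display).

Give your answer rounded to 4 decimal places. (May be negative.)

After op 1 tick(5): ref=5.0000 raw=[7.5000 4.5000 10.0000]
After op 2 tick(3): ref=8.0000 raw=[12.0000 7.2000 16.0000]
After op 3 tick(6): ref=14.0000 raw=[21.0000 12.6000 28.0000]
After op 4 sync(1): ref=14.0000 raw=[21.0000 14.0000 28.0000]
After op 5 tick(5): ref=19.0000 raw=[28.5000 18.5000 38.0000]
Drift of clock 2 after op 5: 38.0000 - 19.0000 = 19.0000

Answer: 19.0000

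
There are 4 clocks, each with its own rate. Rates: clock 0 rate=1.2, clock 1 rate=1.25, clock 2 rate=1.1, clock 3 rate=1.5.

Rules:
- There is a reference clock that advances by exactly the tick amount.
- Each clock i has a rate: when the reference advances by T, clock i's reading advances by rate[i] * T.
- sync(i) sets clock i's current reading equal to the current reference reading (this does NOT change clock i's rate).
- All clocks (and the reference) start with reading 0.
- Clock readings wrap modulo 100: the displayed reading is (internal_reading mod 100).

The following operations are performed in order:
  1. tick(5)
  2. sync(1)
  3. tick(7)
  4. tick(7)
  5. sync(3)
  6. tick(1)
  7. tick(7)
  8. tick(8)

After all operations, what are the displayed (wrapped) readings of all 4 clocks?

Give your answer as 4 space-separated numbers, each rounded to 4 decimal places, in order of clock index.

After op 1 tick(5): ref=5.0000 raw=[6.0000 6.2500 5.5000 7.5000]
After op 2 sync(1): ref=5.0000 raw=[6.0000 5.0000 5.5000 7.5000]
After op 3 tick(7): ref=12.0000 raw=[14.4000 13.7500 13.2000 18.0000]
After op 4 tick(7): ref=19.0000 raw=[22.8000 22.5000 20.9000 28.5000]
After op 5 sync(3): ref=19.0000 raw=[22.8000 22.5000 20.9000 19.0000]
After op 6 tick(1): ref=20.0000 raw=[24.0000 23.7500 22.0000 20.5000]
After op 7 tick(7): ref=27.0000 raw=[32.4000 32.5000 29.7000 31.0000]
After op 8 tick(8): ref=35.0000 raw=[42.0000 42.5000 38.5000 43.0000]
Wrap final raw readings (mod 100): 42.0000 mod 100 = 42.0000; 42.5000 mod 100 = 42.5000; 38.5000 mod 100 = 38.5000; 43.0000 mod 100 = 43.0000

Answer: 42.0000 42.5000 38.5000 43.0000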